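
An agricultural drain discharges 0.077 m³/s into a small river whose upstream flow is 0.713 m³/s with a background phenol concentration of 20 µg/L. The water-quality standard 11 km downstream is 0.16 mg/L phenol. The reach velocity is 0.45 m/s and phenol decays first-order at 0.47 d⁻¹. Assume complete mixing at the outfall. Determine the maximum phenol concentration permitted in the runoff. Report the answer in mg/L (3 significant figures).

1.69 mg/L

20 µg/L = 0.02 mg/L.
Travel time to the compliance point: t = 1.1e+04/0.45 = 2.444e+04 s = 0.2829 d; decay factor exp(−0.47·0.2829) = 0.8755.
So the concentration just after mixing may be at most 0.16/0.8755 = 0.1828 mg/L.
Mass balance: 0.1828·0.79 = 0.077·Cₑ + 0.713·0.02.
Cₑ = (0.1444 − 0.01426) / 0.077 = 1.69 mg/L.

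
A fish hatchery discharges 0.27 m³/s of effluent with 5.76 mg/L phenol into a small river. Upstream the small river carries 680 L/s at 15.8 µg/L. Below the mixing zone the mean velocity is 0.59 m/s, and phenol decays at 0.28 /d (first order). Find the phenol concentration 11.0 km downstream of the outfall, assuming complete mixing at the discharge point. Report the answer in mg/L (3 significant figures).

680 L/s = 0.68 m³/s.
15.8 µg/L = 0.0158 mg/L.
After complete mixing, C₀ = (0.27·5.76 + 0.68·0.0158) / 0.95 = 1.648 mg/L.
Travel time t = 1.1e+04 m / 0.59 m/s = 1.864e+04 s = 0.2158 d.
C = 1.648·exp(−0.28·0.2158) = 1.648·0.9414 = 1.552 mg/L.

1.55 mg/L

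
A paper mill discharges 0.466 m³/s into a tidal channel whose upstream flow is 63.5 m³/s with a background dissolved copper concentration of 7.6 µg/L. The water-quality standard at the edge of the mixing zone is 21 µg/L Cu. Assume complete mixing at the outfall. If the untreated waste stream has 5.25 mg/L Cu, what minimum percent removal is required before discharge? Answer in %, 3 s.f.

64.8 %

7.6 µg/L = 0.0076 mg/L.
21 µg/L = 0.021 mg/L.
Mass balance: 0.021·63.97 = 0.466·Cₑ + 63.5·0.0076.
Cₑ = (1.343 − 0.4826) / 0.466 = 1.847 mg/L.
Required removal = 1 − 1.847/5.25 = 64.82 %.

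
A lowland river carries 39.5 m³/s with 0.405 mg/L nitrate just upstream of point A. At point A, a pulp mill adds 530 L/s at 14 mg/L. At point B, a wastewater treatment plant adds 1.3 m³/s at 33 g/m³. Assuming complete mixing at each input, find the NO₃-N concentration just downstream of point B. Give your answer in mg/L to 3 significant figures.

530 L/s = 0.53 m³/s.
After input A: C = (39.5·0.405 + 0.53·14) / 40.03 = 0.585 mg/L.
After input B: C = (40.03·0.585 + 1.3·33) / 41.33 = 1.605 mg/L.

1.60 mg/L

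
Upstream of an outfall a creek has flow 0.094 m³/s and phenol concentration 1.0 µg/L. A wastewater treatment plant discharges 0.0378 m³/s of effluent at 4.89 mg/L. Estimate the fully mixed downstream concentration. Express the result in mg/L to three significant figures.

1.40 mg/L

1.0 µg/L = 0.001 mg/L.
Flow-weighted mixing gives C = (0.0378·4.89 + 0.094·0.001) / (0.0378 + 0.094) = 0.1849/0.1318 = 1.403 mg/L.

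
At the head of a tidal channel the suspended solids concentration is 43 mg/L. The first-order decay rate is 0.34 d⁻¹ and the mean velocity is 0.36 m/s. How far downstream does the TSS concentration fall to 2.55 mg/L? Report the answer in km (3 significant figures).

258 km

From C = C₀·e^(−kt), t = ln(C₀/C)/k = ln(43/2.55)/0.34 = 2.825/0.34 = 8.309 d.
Distance = v·t = 0.36 m/s × 7.179e+05 s = 2.584e+05 m = 258.4 km.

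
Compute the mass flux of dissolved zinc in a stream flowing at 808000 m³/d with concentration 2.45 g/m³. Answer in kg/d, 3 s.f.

808000 m³/d = 9.352 m³/s.
Mass flux = Q·C = 9.352 m³/s × 2.45 g/m³ = 22.91 g/s.
= 22.91 g/s × 86.4 = 1980 kg/d.

1980 kg/d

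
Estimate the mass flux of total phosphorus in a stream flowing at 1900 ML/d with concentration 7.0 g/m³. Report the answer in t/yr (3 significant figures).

1900 ML/d = 21.99 m³/s.
Mass flux = Q·C = 21.99 m³/s × 7 g/m³ = 153.9 g/s.
= 153.9 g/s × 31.56 = 4858 t/yr.

4860 t/yr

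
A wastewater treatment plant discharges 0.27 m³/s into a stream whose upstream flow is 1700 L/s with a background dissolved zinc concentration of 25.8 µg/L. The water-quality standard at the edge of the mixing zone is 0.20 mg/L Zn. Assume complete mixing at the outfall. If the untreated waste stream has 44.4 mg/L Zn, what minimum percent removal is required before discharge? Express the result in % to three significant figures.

97.1 %

1700 L/s = 1.7 m³/s.
25.8 µg/L = 0.0258 mg/L.
Mass balance: 0.2·1.97 = 0.27·Cₑ + 1.7·0.0258.
Cₑ = (0.394 − 0.04386) / 0.27 = 1.297 mg/L.
Required removal = 1 − 1.297/44.4 = 97.08 %.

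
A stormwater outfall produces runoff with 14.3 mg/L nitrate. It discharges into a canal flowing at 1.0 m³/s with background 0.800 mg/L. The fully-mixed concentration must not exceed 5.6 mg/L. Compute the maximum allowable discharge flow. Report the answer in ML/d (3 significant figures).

Mass balance at complete mixing: C_std·(Q_w + Q_r) = Q_w·C_e + Q_r·C_b.
Rearranging, Q_w = Q_r·(C_std − C_b)/(C_e − C_std) = 1.0·(5.6 − 0.8) / (14.3 − 5.6) = 0.5517 m³/s.
= 47.67 ML/d.

47.7 ML/d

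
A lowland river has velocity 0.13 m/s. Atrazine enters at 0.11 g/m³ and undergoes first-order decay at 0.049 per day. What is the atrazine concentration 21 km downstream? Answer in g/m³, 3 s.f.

Travel time t = 21 km / 0.13 m/s = 2.1e+04/0.13 = 1.615e+05 s = 1.87 d.
First-order decay: C = 0.11·exp(−0.049·1.87) = 0.11·0.9125 = 0.1004 g/m³.

0.100 g/m³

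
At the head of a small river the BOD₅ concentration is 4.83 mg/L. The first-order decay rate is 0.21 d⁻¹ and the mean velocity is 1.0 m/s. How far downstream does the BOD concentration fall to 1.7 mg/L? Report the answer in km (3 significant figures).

430 km

From C = C₀·e^(−kt), t = ln(C₀/C)/k = ln(4.83/1.7)/0.21 = 1.044/0.21 = 4.972 d.
Distance = v·t = 1.0 m/s × 4.296e+05 s = 4.296e+05 m = 429.6 km.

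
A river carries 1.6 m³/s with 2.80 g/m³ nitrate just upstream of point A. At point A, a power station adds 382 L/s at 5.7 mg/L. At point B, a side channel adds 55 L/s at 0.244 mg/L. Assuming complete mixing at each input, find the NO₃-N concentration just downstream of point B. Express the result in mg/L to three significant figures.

382 L/s = 0.382 m³/s.
After input A: C = (1.6·2.8 + 0.382·5.7) / 1.982 = 3.359 mg/L.
55 L/s = 0.055 m³/s.
After input B: C = (1.982·3.359 + 0.055·0.244) / 2.037 = 3.275 mg/L.

3.27 mg/L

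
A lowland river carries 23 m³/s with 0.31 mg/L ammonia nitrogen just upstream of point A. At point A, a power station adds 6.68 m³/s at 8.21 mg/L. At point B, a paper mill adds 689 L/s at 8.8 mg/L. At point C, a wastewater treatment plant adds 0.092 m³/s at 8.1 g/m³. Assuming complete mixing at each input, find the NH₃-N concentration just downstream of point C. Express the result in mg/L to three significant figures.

2.26 mg/L

After input A: C = (23·0.31 + 6.68·8.21) / 29.68 = 2.088 mg/L.
689 L/s = 0.689 m³/s.
After input B: C = (29.68·2.088 + 0.689·8.8) / 30.37 = 2.24 mg/L.
After input C: C = (30.37·2.24 + 0.092·8.1) / 30.46 = 2.258 mg/L.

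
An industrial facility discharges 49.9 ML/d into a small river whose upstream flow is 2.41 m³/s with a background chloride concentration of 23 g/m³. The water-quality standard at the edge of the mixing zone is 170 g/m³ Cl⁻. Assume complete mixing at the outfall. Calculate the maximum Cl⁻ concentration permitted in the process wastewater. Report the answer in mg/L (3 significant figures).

783 mg/L

49.9 ML/d = 0.5775 m³/s.
Mass balance: 170·2.988 = 0.5775·Cₑ + 2.41·23.
Cₑ = (507.9 − 55.43) / 0.5775 = 783.4 mg/L.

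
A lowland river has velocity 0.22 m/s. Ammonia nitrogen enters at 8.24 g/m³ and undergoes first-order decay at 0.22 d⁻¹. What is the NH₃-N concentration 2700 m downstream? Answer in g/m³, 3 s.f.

Travel time t = 2700 m / 0.22 m/s = 2700/0.22 = 1.227e+04 s = 0.142 d.
First-order decay: C = 8.24·exp(−0.22·0.142) = 8.24·0.9692 = 7.986 g/m³.

7.99 g/m³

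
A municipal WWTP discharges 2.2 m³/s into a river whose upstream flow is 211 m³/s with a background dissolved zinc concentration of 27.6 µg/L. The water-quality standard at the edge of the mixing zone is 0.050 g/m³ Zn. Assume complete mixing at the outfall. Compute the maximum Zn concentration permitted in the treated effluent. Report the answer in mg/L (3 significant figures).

2.20 mg/L

27.6 µg/L = 0.0276 mg/L.
Mass balance: 0.05·213.2 = 2.2·Cₑ + 211·0.0276.
Cₑ = (10.66 − 5.824) / 2.2 = 2.198 mg/L.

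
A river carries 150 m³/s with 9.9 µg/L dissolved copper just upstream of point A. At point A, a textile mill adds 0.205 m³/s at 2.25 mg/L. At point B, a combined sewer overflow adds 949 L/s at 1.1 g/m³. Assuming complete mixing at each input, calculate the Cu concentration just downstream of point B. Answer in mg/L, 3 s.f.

0.0198 mg/L

9.9 µg/L = 0.0099 mg/L.
After input A: C = (150·0.0099 + 0.205·2.25) / 150.2 = 0.01296 mg/L.
949 L/s = 0.949 m³/s.
After input B: C = (150.2·0.01296 + 0.949·1.1) / 151.2 = 0.01978 mg/L.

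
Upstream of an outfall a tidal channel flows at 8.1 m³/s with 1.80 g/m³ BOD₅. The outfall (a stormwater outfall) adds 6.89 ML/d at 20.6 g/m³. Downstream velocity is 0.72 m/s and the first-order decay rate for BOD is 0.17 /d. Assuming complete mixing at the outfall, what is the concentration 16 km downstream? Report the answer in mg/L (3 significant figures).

1.90 mg/L

6.89 ML/d = 0.07975 m³/s.
After complete mixing, C₀ = (0.07975·20.6 + 8.1·1.8) / 8.18 = 1.983 mg/L.
Travel time t = 1.6e+04 m / 0.72 m/s = 2.222e+04 s = 0.2572 d.
C = 1.983·exp(−0.17·0.2572) = 1.983·0.9572 = 1.898 mg/L.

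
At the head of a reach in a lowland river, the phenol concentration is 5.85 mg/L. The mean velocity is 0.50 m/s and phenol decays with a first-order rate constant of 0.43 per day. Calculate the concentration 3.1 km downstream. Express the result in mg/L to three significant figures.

Travel time t = 3.1 km / 0.50 m/s = 3100/0.50 = 6200 s = 0.07176 d.
First-order decay: C = 5.85·exp(−0.43·0.07176) = 5.85·0.9696 = 5.672 mg/L.

5.67 mg/L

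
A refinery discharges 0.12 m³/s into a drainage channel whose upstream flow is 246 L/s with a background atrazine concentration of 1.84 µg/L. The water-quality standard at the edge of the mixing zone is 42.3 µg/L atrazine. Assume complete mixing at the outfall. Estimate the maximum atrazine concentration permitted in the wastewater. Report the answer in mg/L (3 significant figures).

246 L/s = 0.246 m³/s.
1.84 µg/L = 0.00184 mg/L.
42.3 µg/L = 0.0423 mg/L.
Mass balance: 0.0423·0.366 = 0.12·Cₑ + 0.246·0.00184.
Cₑ = (0.01548 − 0.0004526) / 0.12 = 0.1252 mg/L.

0.125 mg/L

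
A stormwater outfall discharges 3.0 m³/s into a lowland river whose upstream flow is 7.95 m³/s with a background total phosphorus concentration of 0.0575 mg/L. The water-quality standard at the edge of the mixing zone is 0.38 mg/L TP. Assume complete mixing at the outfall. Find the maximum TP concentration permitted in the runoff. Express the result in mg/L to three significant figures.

Mass balance: 0.38·10.95 = 3·Cₑ + 7.95·0.0575.
Cₑ = (4.161 − 0.4571) / 3 = 1.235 mg/L.

1.23 mg/L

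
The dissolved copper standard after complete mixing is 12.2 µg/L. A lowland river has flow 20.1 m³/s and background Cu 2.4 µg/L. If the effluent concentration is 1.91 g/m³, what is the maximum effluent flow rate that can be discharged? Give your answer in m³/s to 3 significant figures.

2.4 µg/L = 0.0024 mg/L.
12.2 µg/L = 0.0122 mg/L.
Mass balance at complete mixing: C_std·(Q_w + Q_r) = Q_w·C_e + Q_r·C_b.
Rearranging, Q_w = Q_r·(C_std − C_b)/(C_e − C_std) = 20.1·(0.0122 − 0.0024) / (1.91 − 0.0122) = 0.1038 m³/s.

0.104 m³/s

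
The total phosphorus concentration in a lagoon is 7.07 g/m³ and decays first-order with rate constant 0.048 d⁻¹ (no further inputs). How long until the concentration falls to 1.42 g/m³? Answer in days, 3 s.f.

t = ln(C₀/C)/k = ln(7.07/1.42)/0.048 = 1.605/0.048 = 33.44 d.

33.4 d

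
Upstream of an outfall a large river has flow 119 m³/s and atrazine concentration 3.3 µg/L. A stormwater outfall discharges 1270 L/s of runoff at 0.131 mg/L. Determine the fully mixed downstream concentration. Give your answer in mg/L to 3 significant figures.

1270 L/s = 1.27 m³/s.
3.3 µg/L = 0.0033 mg/L.
Conservation of mass across the mixing zone: C = (1.27·0.131 + 119·0.0033) / (1.27 + 119) = 0.5591/120.3 = 0.004648 mg/L.

0.00465 mg/L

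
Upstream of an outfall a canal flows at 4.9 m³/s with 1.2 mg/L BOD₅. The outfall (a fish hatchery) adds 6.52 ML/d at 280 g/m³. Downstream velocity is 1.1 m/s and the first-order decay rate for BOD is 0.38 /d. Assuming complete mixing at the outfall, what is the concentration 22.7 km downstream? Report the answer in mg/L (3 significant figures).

4.96 mg/L

6.52 ML/d = 0.07546 m³/s.
After complete mixing, C₀ = (0.07546·280 + 4.9·1.2) / 4.975 = 5.429 mg/L.
Travel time t = 2.27e+04 m / 1.1 m/s = 2.064e+04 s = 0.2388 d.
C = 5.429·exp(−0.38·0.2388) = 5.429·0.9132 = 4.958 mg/L.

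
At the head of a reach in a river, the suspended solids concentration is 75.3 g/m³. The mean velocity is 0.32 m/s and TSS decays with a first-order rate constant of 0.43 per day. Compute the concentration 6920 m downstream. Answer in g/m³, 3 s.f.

67.6 g/m³

Travel time t = 6920 m / 0.32 m/s = 6920/0.32 = 2.162e+04 s = 0.2503 d.
First-order decay: C = 75.3·exp(−0.43·0.2503) = 75.3·0.898 = 67.62 g/m³.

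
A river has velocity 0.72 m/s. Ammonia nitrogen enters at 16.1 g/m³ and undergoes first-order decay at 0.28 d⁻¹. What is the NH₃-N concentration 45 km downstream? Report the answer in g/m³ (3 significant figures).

13.1 g/m³

Travel time t = 45 km / 0.72 m/s = 4.5e+04/0.72 = 6.25e+04 s = 0.7234 d.
First-order decay: C = 16.1·exp(−0.28·0.7234) = 16.1·0.8166 = 13.15 g/m³.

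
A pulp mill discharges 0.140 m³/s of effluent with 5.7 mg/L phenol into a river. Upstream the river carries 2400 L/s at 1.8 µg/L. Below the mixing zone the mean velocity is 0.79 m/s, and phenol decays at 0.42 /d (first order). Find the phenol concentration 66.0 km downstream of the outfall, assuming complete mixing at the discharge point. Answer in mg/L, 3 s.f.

0.210 mg/L

2400 L/s = 2.4 m³/s.
1.8 µg/L = 0.0018 mg/L.
After complete mixing, C₀ = (0.14·5.7 + 2.4·0.0018) / 2.54 = 0.3159 mg/L.
Travel time t = 6.6e+04 m / 0.79 m/s = 8.354e+04 s = 0.9669 d.
C = 0.3159·exp(−0.42·0.9669) = 0.3159·0.6662 = 0.2104 mg/L.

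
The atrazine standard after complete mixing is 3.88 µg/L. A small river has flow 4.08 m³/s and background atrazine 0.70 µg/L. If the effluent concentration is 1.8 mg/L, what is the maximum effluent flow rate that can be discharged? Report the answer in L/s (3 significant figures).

0.70 µg/L = 0.0007 mg/L.
3.88 µg/L = 0.00388 mg/L.
Mass balance at complete mixing: C_std·(Q_w + Q_r) = Q_w·C_e + Q_r·C_b.
Rearranging, Q_w = Q_r·(C_std − C_b)/(C_e − C_std) = 4.08·(0.00388 − 0.0007) / (1.8 − 0.00388) = 0.007224 m³/s.
= 7.224 L/s.

7.22 L/s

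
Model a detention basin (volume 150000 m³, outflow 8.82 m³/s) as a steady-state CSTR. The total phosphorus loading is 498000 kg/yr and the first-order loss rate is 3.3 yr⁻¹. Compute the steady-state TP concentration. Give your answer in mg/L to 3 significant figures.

Outflow Q = 8.82 m³/s × 3.156e+07 s/yr = 2.783e+08 m³/yr.
Steady-state CSTR mass balance: W = Q·C + k·V·C, so C = W/(Q + kV).
Q + kV = 2.783e+08 + 3.3·150000 = 2.788e+08 m³/yr.
C = 498000/2.788e+08 = 0.001786 kg/m³ = 1.786 mg/L.

1.79 mg/L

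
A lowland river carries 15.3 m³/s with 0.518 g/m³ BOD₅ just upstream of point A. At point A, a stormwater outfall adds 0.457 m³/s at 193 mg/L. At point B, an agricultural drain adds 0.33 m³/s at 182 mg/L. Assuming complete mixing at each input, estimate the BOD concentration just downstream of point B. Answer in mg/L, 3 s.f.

After input A: C = (15.3·0.518 + 0.457·193) / 15.76 = 6.101 mg/L.
After input B: C = (15.76·6.101 + 0.33·182) / 16.09 = 9.709 mg/L.

9.71 mg/L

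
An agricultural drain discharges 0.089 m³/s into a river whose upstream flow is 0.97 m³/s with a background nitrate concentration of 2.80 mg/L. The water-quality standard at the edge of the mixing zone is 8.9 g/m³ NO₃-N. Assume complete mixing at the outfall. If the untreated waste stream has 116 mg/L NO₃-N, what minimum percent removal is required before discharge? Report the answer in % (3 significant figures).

35.0 %

Mass balance: 8.9·1.059 = 0.089·Cₑ + 0.97·2.8.
Cₑ = (9.425 − 2.716) / 0.089 = 75.38 mg/L.
Required removal = 1 − 75.38/116 = 35.01 %.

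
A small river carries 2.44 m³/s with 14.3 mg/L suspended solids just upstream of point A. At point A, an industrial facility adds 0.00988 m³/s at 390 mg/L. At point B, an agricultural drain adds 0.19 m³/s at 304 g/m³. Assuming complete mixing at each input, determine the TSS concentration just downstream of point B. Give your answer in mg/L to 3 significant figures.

After input A: C = (2.44·14.3 + 0.00988·390) / 2.45 = 15.82 mg/L.
After input B: C = (2.45·15.82 + 0.19·304) / 2.64 = 36.56 mg/L.

36.6 mg/L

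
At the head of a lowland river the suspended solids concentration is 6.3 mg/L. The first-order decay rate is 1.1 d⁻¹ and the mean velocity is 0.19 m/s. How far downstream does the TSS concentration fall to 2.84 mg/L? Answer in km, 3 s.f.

From C = C₀·e^(−kt), t = ln(C₀/C)/k = ln(6.3/2.84)/1.1 = 0.7967/1.1 = 0.7243 d.
Distance = v·t = 0.19 m/s × 6.258e+04 s = 1.189e+04 m = 11.89 km.

11.9 km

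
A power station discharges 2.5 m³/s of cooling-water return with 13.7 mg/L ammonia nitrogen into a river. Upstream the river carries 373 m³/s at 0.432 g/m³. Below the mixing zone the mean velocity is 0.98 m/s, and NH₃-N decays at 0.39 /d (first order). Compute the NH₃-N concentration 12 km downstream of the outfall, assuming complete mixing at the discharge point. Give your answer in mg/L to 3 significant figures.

After complete mixing, C₀ = (2.5·13.7 + 373·0.432) / 375.5 = 0.5203 mg/L.
Travel time t = 1.2e+04 m / 0.98 m/s = 1.224e+04 s = 0.1417 d.
C = 0.5203·exp(−0.39·0.1417) = 0.5203·0.9462 = 0.4924 mg/L.

0.492 mg/L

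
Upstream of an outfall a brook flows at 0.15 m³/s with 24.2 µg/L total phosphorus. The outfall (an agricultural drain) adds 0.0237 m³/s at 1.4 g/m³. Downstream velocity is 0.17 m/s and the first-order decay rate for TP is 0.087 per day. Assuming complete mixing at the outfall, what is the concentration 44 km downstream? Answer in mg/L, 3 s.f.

0.163 mg/L

24.2 µg/L = 0.0242 mg/L.
After complete mixing, C₀ = (0.0237·1.4 + 0.15·0.0242) / 0.1737 = 0.2119 mg/L.
Travel time t = 4.4e+04 m / 0.17 m/s = 2.588e+05 s = 2.996 d.
C = 0.2119·exp(−0.087·2.996) = 0.2119·0.7706 = 0.1633 mg/L.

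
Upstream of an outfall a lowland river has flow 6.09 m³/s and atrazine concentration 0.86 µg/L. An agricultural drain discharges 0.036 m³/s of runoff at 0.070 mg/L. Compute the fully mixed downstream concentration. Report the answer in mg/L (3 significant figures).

0.86 µg/L = 0.00086 mg/L.
Conservation of mass across the mixing zone: C = (0.036·0.07 + 6.09·0.00086) / (0.036 + 6.09) = 0.007757/6.126 = 0.001266 mg/L.

0.00127 mg/L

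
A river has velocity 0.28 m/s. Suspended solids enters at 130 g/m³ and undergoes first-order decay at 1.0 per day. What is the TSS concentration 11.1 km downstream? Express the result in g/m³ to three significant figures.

Travel time t = 11.1 km / 0.28 m/s = 1.11e+04/0.28 = 3.964e+04 s = 0.4588 d.
First-order decay: C = 130·exp(−1.0·0.4588) = 130·0.632 = 82.16 g/m³.

82.2 g/m³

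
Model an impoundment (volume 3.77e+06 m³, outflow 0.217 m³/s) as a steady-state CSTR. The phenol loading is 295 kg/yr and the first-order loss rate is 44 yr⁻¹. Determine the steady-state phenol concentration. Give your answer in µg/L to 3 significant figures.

Outflow Q = 0.217 m³/s × 3.156e+07 s/yr = 6.848e+06 m³/yr.
Steady-state CSTR mass balance: W = Q·C + k·V·C, so C = W/(Q + kV).
Q + kV = 6.848e+06 + 44·3.77e+06 = 1.727e+08 m³/yr.
C = 295/1.727e+08 = 1.708e-06 kg/m³ = 0.001708 mg/L = 1.708 µg/L.

1.71 µg/L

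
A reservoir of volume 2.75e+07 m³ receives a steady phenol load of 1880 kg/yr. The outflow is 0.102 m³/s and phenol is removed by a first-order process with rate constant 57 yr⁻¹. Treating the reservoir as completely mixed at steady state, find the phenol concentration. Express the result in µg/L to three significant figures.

Outflow Q = 0.102 m³/s × 3.156e+07 s/yr = 3.219e+06 m³/yr.
Steady-state CSTR mass balance: W = Q·C + k·V·C, so C = W/(Q + kV).
Q + kV = 3.219e+06 + 57·2.75e+07 = 1.571e+09 m³/yr.
C = 1880/1.571e+09 = 1.197e-06 kg/m³ = 0.001197 mg/L = 1.197 µg/L.

1.20 µg/L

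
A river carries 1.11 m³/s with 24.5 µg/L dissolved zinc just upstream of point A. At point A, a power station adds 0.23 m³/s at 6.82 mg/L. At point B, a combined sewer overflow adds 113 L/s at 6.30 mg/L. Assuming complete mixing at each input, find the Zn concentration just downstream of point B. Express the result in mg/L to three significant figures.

24.5 µg/L = 0.0245 mg/L.
After input A: C = (1.11·0.0245 + 0.23·6.82) / 1.34 = 1.191 mg/L.
113 L/s = 0.113 m³/s.
After input B: C = (1.34·1.191 + 0.113·6.3) / 1.453 = 1.588 mg/L.

1.59 mg/L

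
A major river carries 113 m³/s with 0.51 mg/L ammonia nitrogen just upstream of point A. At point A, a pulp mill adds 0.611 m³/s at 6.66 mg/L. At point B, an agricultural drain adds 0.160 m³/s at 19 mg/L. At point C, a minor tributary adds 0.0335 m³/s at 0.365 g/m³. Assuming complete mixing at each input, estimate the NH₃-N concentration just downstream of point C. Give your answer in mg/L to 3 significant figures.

After input A: C = (113·0.51 + 0.611·6.66) / 113.6 = 0.5431 mg/L.
After input B: C = (113.6·0.5431 + 0.16·19) / 113.8 = 0.569 mg/L.
After input C: C = (113.8·0.569 + 0.0335·0.365) / 113.8 = 0.569 mg/L.

0.569 mg/L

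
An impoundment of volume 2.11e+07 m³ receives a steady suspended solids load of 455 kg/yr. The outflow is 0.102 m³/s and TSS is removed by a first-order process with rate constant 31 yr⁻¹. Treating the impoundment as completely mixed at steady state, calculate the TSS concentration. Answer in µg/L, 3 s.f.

Outflow Q = 0.102 m³/s × 3.156e+07 s/yr = 3.219e+06 m³/yr.
Steady-state CSTR mass balance: W = Q·C + k·V·C, so C = W/(Q + kV).
Q + kV = 3.219e+06 + 31·2.11e+07 = 6.573e+08 m³/yr.
C = 455/6.573e+08 = 6.922e-07 kg/m³ = 0.0006922 mg/L = 0.6922 µg/L.

0.692 µg/L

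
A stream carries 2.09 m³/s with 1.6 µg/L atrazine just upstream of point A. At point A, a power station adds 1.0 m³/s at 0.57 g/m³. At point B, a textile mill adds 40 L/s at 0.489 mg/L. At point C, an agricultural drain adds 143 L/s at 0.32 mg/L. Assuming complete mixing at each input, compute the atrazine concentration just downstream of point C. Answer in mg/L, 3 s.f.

0.195 mg/L

1.6 µg/L = 0.0016 mg/L.
After input A: C = (2.09·0.0016 + 1·0.57) / 3.09 = 0.1855 mg/L.
40 L/s = 0.04 m³/s.
After input B: C = (3.09·0.1855 + 0.04·0.489) / 3.13 = 0.1894 mg/L.
143 L/s = 0.143 m³/s.
After input C: C = (3.13·0.1894 + 0.143·0.32) / 3.273 = 0.1951 mg/L.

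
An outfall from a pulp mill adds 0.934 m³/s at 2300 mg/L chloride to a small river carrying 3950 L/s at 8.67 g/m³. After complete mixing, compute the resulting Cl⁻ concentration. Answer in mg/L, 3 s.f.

447 mg/L

3950 L/s = 3.95 m³/s.
By mass balance at complete mixing, C = (0.934·2300 + 3.95·8.67) / (0.934 + 3.95) = 2182/4.884 = 446.9 mg/L.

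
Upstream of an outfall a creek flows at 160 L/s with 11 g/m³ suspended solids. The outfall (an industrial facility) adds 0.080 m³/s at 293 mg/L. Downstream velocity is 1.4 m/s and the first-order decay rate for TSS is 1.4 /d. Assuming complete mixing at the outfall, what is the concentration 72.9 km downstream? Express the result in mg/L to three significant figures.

45.2 mg/L

160 L/s = 0.16 m³/s.
After complete mixing, C₀ = (0.08·293 + 0.16·11) / 0.24 = 105 mg/L.
Travel time t = 7.29e+04 m / 1.4 m/s = 5.207e+04 s = 0.6027 d.
C = 105·exp(−1.4·0.6027) = 105·0.4301 = 45.16 mg/L.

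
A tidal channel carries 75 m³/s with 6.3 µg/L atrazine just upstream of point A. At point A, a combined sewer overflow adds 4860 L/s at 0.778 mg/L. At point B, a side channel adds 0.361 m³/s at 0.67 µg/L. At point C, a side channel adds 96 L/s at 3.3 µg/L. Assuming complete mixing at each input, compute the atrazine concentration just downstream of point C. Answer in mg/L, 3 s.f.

6.3 µg/L = 0.0063 mg/L.
4860 L/s = 4.86 m³/s.
After input A: C = (75·0.0063 + 4.86·0.778) / 79.86 = 0.05326 mg/L.
0.67 µg/L = 0.00067 mg/L.
After input B: C = (79.86·0.05326 + 0.361·0.00067) / 80.22 = 0.05303 mg/L.
96 L/s = 0.096 m³/s.
3.3 µg/L = 0.0033 mg/L.
After input C: C = (80.22·0.05303 + 0.096·0.0033) / 80.32 = 0.05297 mg/L.

0.0530 mg/L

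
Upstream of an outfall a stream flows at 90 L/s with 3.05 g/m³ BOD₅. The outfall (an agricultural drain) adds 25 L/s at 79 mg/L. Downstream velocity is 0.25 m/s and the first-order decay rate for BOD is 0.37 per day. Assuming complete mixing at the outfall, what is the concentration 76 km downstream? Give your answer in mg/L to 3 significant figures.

25 L/s = 0.025 m³/s.
90 L/s = 0.09 m³/s.
After complete mixing, C₀ = (0.025·79 + 0.09·3.05) / 0.115 = 19.56 mg/L.
Travel time t = 7.6e+04 m / 0.25 m/s = 3.04e+05 s = 3.519 d.
C = 19.56·exp(−0.37·3.519) = 19.56·0.272 = 5.321 mg/L.

5.32 mg/L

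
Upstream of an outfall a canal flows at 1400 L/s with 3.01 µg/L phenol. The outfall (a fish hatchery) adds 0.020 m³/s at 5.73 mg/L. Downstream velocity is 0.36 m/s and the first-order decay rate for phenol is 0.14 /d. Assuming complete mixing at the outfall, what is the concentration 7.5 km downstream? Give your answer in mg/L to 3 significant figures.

0.0809 mg/L

1400 L/s = 1.4 m³/s.
3.01 µg/L = 0.00301 mg/L.
After complete mixing, C₀ = (0.02·5.73 + 1.4·0.00301) / 1.42 = 0.08367 mg/L.
Travel time t = 7500 m / 0.36 m/s = 2.083e+04 s = 0.2411 d.
C = 0.08367·exp(−0.14·0.2411) = 0.08367·0.9668 = 0.08089 mg/L.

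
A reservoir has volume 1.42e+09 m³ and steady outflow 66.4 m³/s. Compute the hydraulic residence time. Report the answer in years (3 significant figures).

0.678 yr

Q = 66.4 m³/s × 3.156e+07 s/yr = 2.095e+09 m³/yr.
Hydraulic residence time τ = V/Q = 1.42e+09/2.095e+09 = 0.6777 yr.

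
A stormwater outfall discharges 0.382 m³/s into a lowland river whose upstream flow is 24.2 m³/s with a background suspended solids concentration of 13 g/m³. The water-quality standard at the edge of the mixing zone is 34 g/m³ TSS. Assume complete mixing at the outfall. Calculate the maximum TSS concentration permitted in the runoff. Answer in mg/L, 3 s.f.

1360 mg/L

Mass balance: 34·24.58 = 0.382·Cₑ + 24.2·13.
Cₑ = (835.8 − 314.6) / 0.382 = 1364 mg/L.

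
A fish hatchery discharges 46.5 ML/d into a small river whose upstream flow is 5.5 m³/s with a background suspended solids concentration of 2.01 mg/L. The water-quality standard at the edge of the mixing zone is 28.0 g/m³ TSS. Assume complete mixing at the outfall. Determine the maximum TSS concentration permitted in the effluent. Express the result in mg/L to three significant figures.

294 mg/L

46.5 ML/d = 0.5382 m³/s.
Mass balance: 28·6.038 = 0.5382·Cₑ + 5.5·2.01.
Cₑ = (169.1 − 11.05) / 0.5382 = 293.6 mg/L.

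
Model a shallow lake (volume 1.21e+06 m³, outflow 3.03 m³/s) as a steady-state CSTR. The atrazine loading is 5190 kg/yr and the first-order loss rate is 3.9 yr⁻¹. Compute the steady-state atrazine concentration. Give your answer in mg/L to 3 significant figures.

0.0517 mg/L

Outflow Q = 3.03 m³/s × 3.156e+07 s/yr = 9.562e+07 m³/yr.
Steady-state CSTR mass balance: W = Q·C + k·V·C, so C = W/(Q + kV).
Q + kV = 9.562e+07 + 3.9·1.21e+06 = 1.003e+08 m³/yr.
C = 5190/1.003e+08 = 5.172e-05 kg/m³ = 0.05172 mg/L.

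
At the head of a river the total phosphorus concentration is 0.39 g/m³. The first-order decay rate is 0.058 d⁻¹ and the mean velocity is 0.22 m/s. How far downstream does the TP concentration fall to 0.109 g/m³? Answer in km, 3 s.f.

From C = C₀·e^(−kt), t = ln(C₀/C)/k = ln(0.39/0.109)/0.058 = 1.275/0.058 = 21.98 d.
Distance = v·t = 0.22 m/s × 1.899e+06 s = 4.178e+05 m = 417.8 km.

418 km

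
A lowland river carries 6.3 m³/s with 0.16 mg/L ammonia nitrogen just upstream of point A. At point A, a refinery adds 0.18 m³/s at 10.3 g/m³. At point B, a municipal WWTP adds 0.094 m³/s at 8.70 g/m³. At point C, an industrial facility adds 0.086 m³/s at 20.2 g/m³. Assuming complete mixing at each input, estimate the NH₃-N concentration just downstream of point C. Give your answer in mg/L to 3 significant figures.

0.813 mg/L

After input A: C = (6.3·0.16 + 0.18·10.3) / 6.48 = 0.4417 mg/L.
After input B: C = (6.48·0.4417 + 0.094·8.7) / 6.574 = 0.5598 mg/L.
After input C: C = (6.574·0.5598 + 0.086·20.2) / 6.66 = 0.8134 mg/L.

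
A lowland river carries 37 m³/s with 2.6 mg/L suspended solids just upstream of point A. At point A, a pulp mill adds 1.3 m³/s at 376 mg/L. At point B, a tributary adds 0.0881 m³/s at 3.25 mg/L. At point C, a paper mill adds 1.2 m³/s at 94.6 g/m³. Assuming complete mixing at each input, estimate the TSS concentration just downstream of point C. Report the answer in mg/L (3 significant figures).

17.7 mg/L

After input A: C = (37·2.6 + 1.3·376) / 38.3 = 15.27 mg/L.
After input B: C = (38.3·15.27 + 0.0881·3.25) / 38.39 = 15.25 mg/L.
After input C: C = (38.39·15.25 + 1.2·94.6) / 39.59 = 17.65 mg/L.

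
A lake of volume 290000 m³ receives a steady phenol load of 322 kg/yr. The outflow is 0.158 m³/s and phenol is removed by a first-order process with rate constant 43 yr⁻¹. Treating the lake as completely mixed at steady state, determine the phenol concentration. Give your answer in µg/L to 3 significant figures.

18.4 µg/L

Outflow Q = 0.158 m³/s × 3.156e+07 s/yr = 4.986e+06 m³/yr.
Steady-state CSTR mass balance: W = Q·C + k·V·C, so C = W/(Q + kV).
Q + kV = 4.986e+06 + 43·290000 = 1.746e+07 m³/yr.
C = 322/1.746e+07 = 1.845e-05 kg/m³ = 0.01845 mg/L = 18.45 µg/L.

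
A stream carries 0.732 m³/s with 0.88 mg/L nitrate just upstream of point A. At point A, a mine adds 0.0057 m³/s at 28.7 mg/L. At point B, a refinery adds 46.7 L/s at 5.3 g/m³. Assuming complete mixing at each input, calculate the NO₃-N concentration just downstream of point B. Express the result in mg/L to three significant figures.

After input A: C = (0.732·0.88 + 0.0057·28.7) / 0.7377 = 1.095 mg/L.
46.7 L/s = 0.0467 m³/s.
After input B: C = (0.7377·1.095 + 0.0467·5.3) / 0.7844 = 1.345 mg/L.

1.35 mg/L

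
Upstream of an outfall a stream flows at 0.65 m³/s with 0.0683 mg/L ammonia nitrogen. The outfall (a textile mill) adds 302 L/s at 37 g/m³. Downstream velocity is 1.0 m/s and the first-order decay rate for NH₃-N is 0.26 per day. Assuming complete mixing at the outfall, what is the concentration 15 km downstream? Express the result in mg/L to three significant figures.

302 L/s = 0.302 m³/s.
After complete mixing, C₀ = (0.302·37 + 0.65·0.0683) / 0.952 = 11.78 mg/L.
Travel time t = 1.5e+04 m / 1.0 m/s = 1.5e+04 s = 0.1736 d.
C = 11.78·exp(−0.26·0.1736) = 11.78·0.9559 = 11.26 mg/L.

11.3 mg/L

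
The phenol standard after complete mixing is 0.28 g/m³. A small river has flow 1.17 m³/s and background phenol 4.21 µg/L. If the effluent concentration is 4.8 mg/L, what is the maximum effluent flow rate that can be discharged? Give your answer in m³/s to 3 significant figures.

4.21 µg/L = 0.00421 mg/L.
Mass balance at complete mixing: C_std·(Q_w + Q_r) = Q_w·C_e + Q_r·C_b.
Rearranging, Q_w = Q_r·(C_std − C_b)/(C_e − C_std) = 1.17·(0.28 − 0.00421) / (4.8 − 0.28) = 0.07139 m³/s.

0.0714 m³/s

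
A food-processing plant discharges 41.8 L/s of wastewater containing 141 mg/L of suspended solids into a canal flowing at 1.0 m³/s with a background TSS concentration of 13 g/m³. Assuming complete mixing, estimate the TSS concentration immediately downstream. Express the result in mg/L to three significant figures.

18.1 mg/L

41.8 L/s = 0.0418 m³/s.
Conservation of mass across the mixing zone: C = (0.0418·141 + 1·13) / (0.0418 + 1) = 18.89/1.042 = 18.14 mg/L.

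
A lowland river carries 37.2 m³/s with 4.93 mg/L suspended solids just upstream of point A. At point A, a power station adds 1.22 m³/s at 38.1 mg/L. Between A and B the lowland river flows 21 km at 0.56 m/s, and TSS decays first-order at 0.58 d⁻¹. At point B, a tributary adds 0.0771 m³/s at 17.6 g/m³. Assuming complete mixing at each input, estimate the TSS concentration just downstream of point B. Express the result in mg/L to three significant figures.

4.68 mg/L

After input A: C = (37.2·4.93 + 1.22·38.1) / 38.42 = 5.983 mg/L.
Over the 21 km reach to input B (t = 3.75e+04 s = 0.434 d), decay gives C = 5.983·exp(−0.58·0.434) = 4.652 mg/L.
After input B: C = (38.42·4.652 + 0.0771·17.6) / 38.5 = 4.678 mg/L.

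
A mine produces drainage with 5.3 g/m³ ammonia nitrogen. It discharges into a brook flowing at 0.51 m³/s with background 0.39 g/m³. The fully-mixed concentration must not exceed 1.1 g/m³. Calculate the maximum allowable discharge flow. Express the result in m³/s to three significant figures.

Mass balance at complete mixing: C_std·(Q_w + Q_r) = Q_w·C_e + Q_r·C_b.
Rearranging, Q_w = Q_r·(C_std − C_b)/(C_e − C_std) = 0.51·(1.1 − 0.39) / (5.3 − 1.1) = 0.08621 m³/s.

0.0862 m³/s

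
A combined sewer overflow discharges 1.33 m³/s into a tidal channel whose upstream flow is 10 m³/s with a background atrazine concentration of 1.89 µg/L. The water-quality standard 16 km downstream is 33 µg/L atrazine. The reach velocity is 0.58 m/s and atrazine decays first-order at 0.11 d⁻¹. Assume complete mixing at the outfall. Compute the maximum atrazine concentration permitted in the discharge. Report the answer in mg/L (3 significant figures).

0.277 mg/L

1.89 µg/L = 0.00189 mg/L.
33 µg/L = 0.033 mg/L.
Travel time to the compliance point: t = 1.6e+04/0.58 = 2.759e+04 s = 0.3193 d; decay factor exp(−0.11·0.3193) = 0.9655.
So the concentration just after mixing may be at most 0.033/0.9655 = 0.03418 mg/L.
Mass balance: 0.03418·11.33 = 1.33·Cₑ + 10·0.00189.
Cₑ = (0.3873 − 0.0189) / 1.33 = 0.277 mg/L.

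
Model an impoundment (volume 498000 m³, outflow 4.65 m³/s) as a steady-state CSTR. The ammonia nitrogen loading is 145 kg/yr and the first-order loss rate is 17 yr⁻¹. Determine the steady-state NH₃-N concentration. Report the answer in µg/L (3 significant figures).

Outflow Q = 4.65 m³/s × 3.156e+07 s/yr = 1.467e+08 m³/yr.
Steady-state CSTR mass balance: W = Q·C + k·V·C, so C = W/(Q + kV).
Q + kV = 1.467e+08 + 17·498000 = 1.552e+08 m³/yr.
C = 145/1.552e+08 = 9.342e-07 kg/m³ = 0.0009342 mg/L = 0.9342 µg/L.

0.934 µg/L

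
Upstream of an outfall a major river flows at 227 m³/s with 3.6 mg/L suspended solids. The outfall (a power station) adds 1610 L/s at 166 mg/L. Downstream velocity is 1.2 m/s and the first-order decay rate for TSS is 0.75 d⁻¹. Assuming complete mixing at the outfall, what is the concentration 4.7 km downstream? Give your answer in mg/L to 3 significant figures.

4.59 mg/L

1610 L/s = 1.61 m³/s.
After complete mixing, C₀ = (1.61·166 + 227·3.6) / 228.6 = 4.744 mg/L.
Travel time t = 4700 m / 1.2 m/s = 3917 s = 0.04533 d.
C = 4.744·exp(−0.75·0.04533) = 4.744·0.9666 = 4.585 mg/L.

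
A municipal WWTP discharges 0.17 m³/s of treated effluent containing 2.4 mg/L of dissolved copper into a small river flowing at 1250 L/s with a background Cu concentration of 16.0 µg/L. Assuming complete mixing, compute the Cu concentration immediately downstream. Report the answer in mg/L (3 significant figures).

0.301 mg/L

1250 L/s = 1.25 m³/s.
16.0 µg/L = 0.016 mg/L.
Flow-weighted mixing gives C = (0.17·2.4 + 1.25·0.016) / (0.17 + 1.25) = 0.428/1.42 = 0.3014 mg/L.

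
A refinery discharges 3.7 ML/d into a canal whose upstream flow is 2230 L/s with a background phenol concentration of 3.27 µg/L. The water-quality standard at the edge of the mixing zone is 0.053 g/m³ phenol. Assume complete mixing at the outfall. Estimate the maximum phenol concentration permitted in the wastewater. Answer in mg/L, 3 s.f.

2.64 mg/L

3.7 ML/d = 0.04282 m³/s.
2230 L/s = 2.23 m³/s.
3.27 µg/L = 0.00327 mg/L.
Mass balance: 0.053·2.273 = 0.04282·Cₑ + 2.23·0.00327.
Cₑ = (0.1205 − 0.007292) / 0.04282 = 2.643 mg/L.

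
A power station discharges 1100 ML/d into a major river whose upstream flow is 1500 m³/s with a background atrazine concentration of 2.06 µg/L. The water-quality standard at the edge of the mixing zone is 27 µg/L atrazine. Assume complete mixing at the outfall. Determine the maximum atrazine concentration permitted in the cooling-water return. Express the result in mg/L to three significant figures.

1100 ML/d = 12.73 m³/s.
2.06 µg/L = 0.00206 mg/L.
27 µg/L = 0.027 mg/L.
Mass balance: 0.027·1513 = 12.73·Cₑ + 1500·0.00206.
Cₑ = (40.84 − 3.09) / 12.73 = 2.965 mg/L.

2.97 mg/L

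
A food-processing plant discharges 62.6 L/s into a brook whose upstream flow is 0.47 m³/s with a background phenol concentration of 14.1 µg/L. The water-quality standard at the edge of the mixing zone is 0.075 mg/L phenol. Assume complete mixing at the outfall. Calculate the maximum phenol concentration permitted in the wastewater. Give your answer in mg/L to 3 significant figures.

62.6 L/s = 0.0626 m³/s.
14.1 µg/L = 0.0141 mg/L.
Mass balance: 0.075·0.5326 = 0.0626·Cₑ + 0.47·0.0141.
Cₑ = (0.03994 − 0.006627) / 0.0626 = 0.5322 mg/L.

0.532 mg/L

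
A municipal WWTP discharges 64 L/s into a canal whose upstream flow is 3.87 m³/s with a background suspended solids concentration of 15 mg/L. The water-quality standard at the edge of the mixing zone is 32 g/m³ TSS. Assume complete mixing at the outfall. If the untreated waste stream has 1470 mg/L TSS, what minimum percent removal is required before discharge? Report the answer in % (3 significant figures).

27.9 %

64 L/s = 0.064 m³/s.
Mass balance: 32·3.934 = 0.064·Cₑ + 3.87·15.
Cₑ = (125.9 − 58.05) / 0.064 = 1060 mg/L.
Required removal = 1 − 1060/1470 = 27.89 %.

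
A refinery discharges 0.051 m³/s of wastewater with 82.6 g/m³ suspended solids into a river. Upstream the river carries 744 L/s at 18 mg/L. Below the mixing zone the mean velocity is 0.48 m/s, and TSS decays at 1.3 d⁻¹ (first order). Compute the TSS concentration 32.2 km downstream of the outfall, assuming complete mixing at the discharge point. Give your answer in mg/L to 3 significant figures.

8.07 mg/L

744 L/s = 0.744 m³/s.
After complete mixing, C₀ = (0.051·82.6 + 0.744·18) / 0.795 = 22.14 mg/L.
Travel time t = 3.22e+04 m / 0.48 m/s = 6.708e+04 s = 0.7764 d.
C = 22.14·exp(−1.3·0.7764) = 22.14·0.3645 = 8.071 mg/L.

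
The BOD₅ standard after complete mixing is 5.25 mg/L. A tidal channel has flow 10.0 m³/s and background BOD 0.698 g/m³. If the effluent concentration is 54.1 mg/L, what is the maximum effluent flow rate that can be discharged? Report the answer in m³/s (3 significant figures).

0.932 m³/s

Mass balance at complete mixing: C_std·(Q_w + Q_r) = Q_w·C_e + Q_r·C_b.
Rearranging, Q_w = Q_r·(C_std − C_b)/(C_e − C_std) = 10.0·(5.25 − 0.698) / (54.1 − 5.25) = 0.9318 m³/s.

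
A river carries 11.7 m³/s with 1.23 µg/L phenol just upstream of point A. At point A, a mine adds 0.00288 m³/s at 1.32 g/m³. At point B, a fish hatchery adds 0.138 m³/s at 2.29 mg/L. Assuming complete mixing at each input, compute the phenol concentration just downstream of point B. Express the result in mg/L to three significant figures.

1.23 µg/L = 0.00123 mg/L.
After input A: C = (11.7·0.00123 + 0.00288·1.32) / 11.7 = 0.001555 mg/L.
After input B: C = (11.7·0.001555 + 0.138·2.29) / 11.84 = 0.02823 mg/L.

0.0282 mg/L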